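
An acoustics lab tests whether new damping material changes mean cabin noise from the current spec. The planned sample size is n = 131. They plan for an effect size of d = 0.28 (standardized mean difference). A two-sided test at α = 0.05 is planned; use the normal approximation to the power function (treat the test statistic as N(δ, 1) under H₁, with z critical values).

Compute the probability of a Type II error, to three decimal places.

Noncentrality parameter: δ = d·√n = 0.28 × √131 = 3.2047
Critical value for a two-sided test at α = 0.05: z_{α/2} = 1.960.
Power = Φ(δ − 1.960) + Φ(−δ − 1.960) = Φ(1.245) + Φ(-5.165) = 0.8934 + 0.0000 = 0.8934.
Type II error: β = 1 − power = 1 − 0.8934 = 0.1066.

β ≈ 0.107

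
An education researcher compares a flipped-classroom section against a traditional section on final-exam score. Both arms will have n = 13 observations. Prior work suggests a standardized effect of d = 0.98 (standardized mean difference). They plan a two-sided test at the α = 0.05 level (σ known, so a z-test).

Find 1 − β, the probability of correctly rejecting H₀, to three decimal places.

Noncentrality parameter: δ = d·√(n/2) = 0.98 × √(13/2) = 2.4985
Critical value for a two-sided test at α = 0.05: z_{α/2} = 1.960.
Power = Φ(δ − 1.960) + Φ(−δ − 1.960) = Φ(0.539) + Φ(-4.458) = 0.7049 + 0.0000 = 0.7049.

Power ≈ 0.705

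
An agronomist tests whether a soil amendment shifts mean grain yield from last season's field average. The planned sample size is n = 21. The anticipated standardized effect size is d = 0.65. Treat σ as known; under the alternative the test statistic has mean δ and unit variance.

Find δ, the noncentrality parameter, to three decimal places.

The noncentrality parameter scales effect size by the design's sample-size factor: δ = d·√n = 0.65 × √21 = 2.9787

δ ≈ 2.979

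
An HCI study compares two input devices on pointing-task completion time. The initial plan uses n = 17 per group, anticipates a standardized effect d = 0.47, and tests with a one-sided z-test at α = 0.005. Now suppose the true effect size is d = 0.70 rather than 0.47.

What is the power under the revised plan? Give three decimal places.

With d = 0.70: δ = d·√(n/2) = 0.70 × √(17/2) = 2.0408. Critical value z_{0.005} = 2.576.
Revised power = Φ(δ − 2.576) = Φ(-0.535) = 0.2963.

Power ≈ 0.296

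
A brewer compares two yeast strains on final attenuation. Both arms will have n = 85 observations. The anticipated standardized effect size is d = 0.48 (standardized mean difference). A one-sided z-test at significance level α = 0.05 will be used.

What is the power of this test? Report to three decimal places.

Power ≈ 0.931

Noncentrality parameter: δ = d·√(n/2) = 0.48 × √(85/2) = 3.1292
Critical value for a one-sided test at α = 0.05: z_α = 1.645.
Power = Φ(δ − 1.645) = Φ(1.484) = 0.9311.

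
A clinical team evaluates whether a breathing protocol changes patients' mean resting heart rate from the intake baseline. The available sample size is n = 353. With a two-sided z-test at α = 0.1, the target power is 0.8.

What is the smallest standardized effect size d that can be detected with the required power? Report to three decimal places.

d ≈ 0.132

Need Φ(δ − 1.645) = 0.8, so δ = 1.645 + 0.842 = 2.486.
(The second rejection-region term Φ(−δ − z_{α/2}) is negligible and dropped.)
δ = d·√n ⇒ d = δ/√n = 2.486/√353 = 0.1323.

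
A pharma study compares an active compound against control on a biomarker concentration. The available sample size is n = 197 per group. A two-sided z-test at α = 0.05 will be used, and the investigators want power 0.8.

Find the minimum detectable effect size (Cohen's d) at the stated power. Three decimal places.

d ≈ 0.282

Need Φ(δ − 1.960) = 0.8, so δ = 1.960 + 0.842 = 2.802.
(Lower-tail contribution to power is negligible for δ > 0.)
δ = d·√(n/2) ⇒ d = δ/√(n/2) = 2.802/√(197/2) = 0.2823.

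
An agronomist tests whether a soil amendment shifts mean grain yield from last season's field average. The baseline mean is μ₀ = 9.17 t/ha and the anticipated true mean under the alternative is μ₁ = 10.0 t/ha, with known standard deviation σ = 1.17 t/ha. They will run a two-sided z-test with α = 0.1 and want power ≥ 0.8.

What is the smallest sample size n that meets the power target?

Standardized effect: d = |μ₁ − μ₀| / σ = |10.0 − 9.17| / 1.17 = 0.7094
For power 0.8 need Φ(δ − z_{0.05}) = 0.8, so δ = z_{0.05} + z_{0.20} = 1.645 + 0.842 = 2.486.
(The Φ(−δ − z_{α/2}) term is vanishingly small for δ > 0 and is dropped in the standard sample-size formula.)
δ = d·√n ⇒ n = (δ/d)² = (2.486 / 0.7094)² = 12.29.
Round up to the next whole unit.

n = 13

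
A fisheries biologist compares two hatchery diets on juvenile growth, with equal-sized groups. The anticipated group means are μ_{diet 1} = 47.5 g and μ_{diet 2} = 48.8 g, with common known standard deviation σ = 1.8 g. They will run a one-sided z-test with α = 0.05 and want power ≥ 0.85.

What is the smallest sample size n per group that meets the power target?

n = 28 per group

Standardized effect: d = |μ_{diet 1} − μ_{diet 2}| / σ = |47.5 − 48.8| / 1.8 = 0.7222
For power 0.85 need Φ(δ − z_{0.05}) = 0.85, so δ = z_{0.05} + z_{0.15} = 1.645 + 1.036 = 2.681.
δ = d·√(n/2) ⇒ n = 2(δ/d)² = 2 × (2.681 / 0.7222)² = 27.57.
Rounding up, n = 28 per group.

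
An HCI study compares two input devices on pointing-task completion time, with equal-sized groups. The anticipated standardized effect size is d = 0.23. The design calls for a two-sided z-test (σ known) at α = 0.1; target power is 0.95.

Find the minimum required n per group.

n = 410 per group

Set Φ(δ − 1.645) = 0.95; then δ − 1.645 = Φ⁻¹(0.95) = 1.645, giving δ = 3.290.
(Ignoring the negligible lower-tail rejection probability gives the usual closed-form inversion.)
δ = d·√(n/2) ⇒ n = 2(δ/d)² = 2 × (3.290 / 0.23)² = 409.16.
Rounding up, n = 410 per group.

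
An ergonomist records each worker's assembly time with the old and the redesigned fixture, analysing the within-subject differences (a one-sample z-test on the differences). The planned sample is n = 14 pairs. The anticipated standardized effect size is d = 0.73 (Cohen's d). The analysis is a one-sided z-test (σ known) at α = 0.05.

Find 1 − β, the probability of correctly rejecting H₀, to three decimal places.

Noncentrality parameter: δ = d·√n = 0.73 × √14 = 2.7314
Critical value for a one-sided test at α = 0.05: z_α = 1.645.
Power = Φ(δ − 1.645) = Φ(1.087) = 0.8614.

Power ≈ 0.861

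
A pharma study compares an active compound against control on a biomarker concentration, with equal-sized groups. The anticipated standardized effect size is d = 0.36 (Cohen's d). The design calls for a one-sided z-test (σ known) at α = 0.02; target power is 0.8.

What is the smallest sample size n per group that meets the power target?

For power 0.8 need Φ(δ − z_{0.02}) = 0.8, so δ = z_{0.02} + z_{0.20} = 2.054 + 0.842 = 2.895.
δ = d·√(n/2) ⇒ n = 2(δ/d)² = 2 × (2.895 / 0.36)² = 129.37.
Round up to the next whole unit.

n = 130 per group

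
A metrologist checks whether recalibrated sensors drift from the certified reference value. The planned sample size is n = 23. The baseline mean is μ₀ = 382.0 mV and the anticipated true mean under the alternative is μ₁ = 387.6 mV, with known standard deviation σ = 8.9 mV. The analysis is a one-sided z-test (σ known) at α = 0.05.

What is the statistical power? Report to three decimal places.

Power ≈ 0.915

Standardized effect: d = |μ₁ − μ₀| / σ = |387.6 − 382.0| / 8.9 = 0.6292
Noncentrality parameter: δ = d·√n = 0.6292 × √23 = 3.0176
Critical value for a one-sided test at α = 0.05: z_α = 1.645.
Power = P(Z > 1.645 − δ) = Φ(1.373) = 0.9151.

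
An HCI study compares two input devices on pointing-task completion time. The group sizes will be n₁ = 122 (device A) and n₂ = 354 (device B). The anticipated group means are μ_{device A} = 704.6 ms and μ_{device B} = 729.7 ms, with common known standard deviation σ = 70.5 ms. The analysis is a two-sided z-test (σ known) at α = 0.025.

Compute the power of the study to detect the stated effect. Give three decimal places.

Power ≈ 0.875

Standardized effect: d = |μ_{device A} − μ_{device B}| / σ = |704.6 − 729.7| / 70.5 = 0.3560
Noncentrality parameter: δ = d / √(1/n₁ + 1/n₂) = 0.3560 / √(1/122 + 1/354) = 3.3913
Critical value for a two-sided test at α = 0.025: z_{α/2} = 2.241.
Power = Φ(δ − 2.241) + Φ(−δ − 2.241) = Φ(1.150) + Φ(-5.633) = 0.8749 + 0.0000 = 0.8749.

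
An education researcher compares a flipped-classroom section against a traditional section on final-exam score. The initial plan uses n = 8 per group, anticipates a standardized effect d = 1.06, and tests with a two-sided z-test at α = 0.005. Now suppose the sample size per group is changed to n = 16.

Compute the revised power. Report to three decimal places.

With n = 16 per group: δ = d·√(n/2) = 1.06 × √(16/2) = 2.9981. Critical value z_{0.0025} = 2.807.
Revised power = Φ(δ − 2.807) + Φ(−δ − 2.807) = Φ(0.191) + Φ(-5.805) = 0.5758 + 0.0000 = 0.5758.

Power ≈ 0.576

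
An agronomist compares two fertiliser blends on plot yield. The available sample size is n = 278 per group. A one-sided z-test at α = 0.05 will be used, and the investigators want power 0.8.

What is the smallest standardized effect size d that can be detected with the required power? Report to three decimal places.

Required noncentrality: δ = z_{0.05} + z_{0.20} = 1.645 + 0.842 = 2.486.
δ = d·√(n/2) ⇒ d = δ/√(n/2) = 2.486/√(278/2) = 0.2109.

d ≈ 0.211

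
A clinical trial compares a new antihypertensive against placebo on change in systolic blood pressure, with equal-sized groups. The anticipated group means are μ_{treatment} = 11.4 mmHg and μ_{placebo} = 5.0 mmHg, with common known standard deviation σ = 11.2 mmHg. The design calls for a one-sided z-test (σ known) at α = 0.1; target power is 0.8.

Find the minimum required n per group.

n = 28 per group

Standardized effect: d = |μ_{treatment} − μ_{placebo}| / σ = |11.4 − 5.0| / 11.2 = 0.5714
Set Φ(δ − 1.282) = 0.8; then δ − 1.282 = Φ⁻¹(0.8) = 0.842, giving δ = 2.123.
δ = d·√(n/2) ⇒ n = 2(δ/d)² = 2 × (2.123 / 0.5714)² = 27.61.
Rounding up, n = 28 per group.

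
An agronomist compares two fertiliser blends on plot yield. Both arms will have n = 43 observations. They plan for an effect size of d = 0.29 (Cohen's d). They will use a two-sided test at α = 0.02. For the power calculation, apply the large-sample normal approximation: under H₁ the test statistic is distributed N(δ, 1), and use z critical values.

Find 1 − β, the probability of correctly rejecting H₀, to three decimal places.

Power ≈ 0.163

Noncentrality parameter: δ = d·√(n/2) = 0.29 × √(43/2) = 1.3447
Two-sided α = 0.02 → critical value z_{0.01} = 2.326.
Power = Φ(δ − 2.326) + Φ(−δ − 2.326) = Φ(-0.982) + Φ(-3.671) = 0.1631 + 0.0001 = 0.1633.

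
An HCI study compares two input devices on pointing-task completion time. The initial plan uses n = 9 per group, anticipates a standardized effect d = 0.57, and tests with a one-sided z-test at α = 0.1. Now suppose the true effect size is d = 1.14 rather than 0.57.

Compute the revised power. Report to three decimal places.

With d = 1.14: δ = d·√(n/2) = 1.14 × √(9/2) = 2.4183. Critical value z_{0.1} = 1.282.
Revised power = Φ(δ − 1.282) = Φ(1.137) = 0.8722.

Power ≈ 0.872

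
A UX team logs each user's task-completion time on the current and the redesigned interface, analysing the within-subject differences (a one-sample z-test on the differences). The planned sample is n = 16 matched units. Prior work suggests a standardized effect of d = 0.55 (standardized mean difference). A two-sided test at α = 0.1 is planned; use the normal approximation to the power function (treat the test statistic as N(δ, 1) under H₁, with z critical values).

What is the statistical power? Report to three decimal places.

Power ≈ 0.711

Noncentrality parameter: δ = d·√n = 0.55 × √16 = 2.2000
Two-sided α = 0.1 → critical value z_{0.05} = 1.645.
Power = Φ(δ − 1.645) + Φ(−δ − 1.645) = Φ(0.555) + Φ(-3.845) = 0.7106 + 0.0001 = 0.7107.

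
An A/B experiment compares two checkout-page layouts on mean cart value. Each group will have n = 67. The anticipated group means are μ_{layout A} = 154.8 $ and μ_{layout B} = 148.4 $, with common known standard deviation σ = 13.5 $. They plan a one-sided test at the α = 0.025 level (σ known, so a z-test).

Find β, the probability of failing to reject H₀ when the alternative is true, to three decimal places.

β ≈ 0.217

Standardized effect: d = |μ_{layout A} − μ_{layout B}| / σ = |154.8 − 148.4| / 13.5 = 0.4741
Noncentrality parameter: δ = d·√(n/2) = 0.4741 × √(67/2) = 2.7439
Critical value for a one-sided test at α = 0.025: z_α = 1.960.
Power = P(Z > 1.960 − δ) = Φ(0.784) = 0.7835.
Type II error: β = 1 − power = 1 − 0.7835 = 0.2165.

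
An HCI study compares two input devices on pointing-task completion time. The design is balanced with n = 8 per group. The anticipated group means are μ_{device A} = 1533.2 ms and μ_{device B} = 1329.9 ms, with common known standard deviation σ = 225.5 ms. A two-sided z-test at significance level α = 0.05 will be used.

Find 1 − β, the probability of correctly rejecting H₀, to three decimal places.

Power ≈ 0.438

Standardized effect: d = |μ_{device A} − μ_{device B}| / σ = |1533.2 − 1329.9| / 225.5 = 0.9016
Noncentrality parameter: δ = d·√(n/2) = 0.9016 × √(8/2) = 1.8031
Two-sided α = 0.05 → critical value z_{0.025} = 1.960.
Power = Φ(δ − 1.960) + Φ(−δ − 1.960) = Φ(-0.157) + Φ(-3.763) = 0.4377 + 0.0001 = 0.4378.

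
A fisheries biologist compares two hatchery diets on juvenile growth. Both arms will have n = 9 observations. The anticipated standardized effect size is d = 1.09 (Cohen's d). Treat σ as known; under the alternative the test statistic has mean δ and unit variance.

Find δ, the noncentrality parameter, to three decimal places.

δ ≈ 2.312

δ = d·√(n/2) = 1.09 × √(9/2) = 2.3122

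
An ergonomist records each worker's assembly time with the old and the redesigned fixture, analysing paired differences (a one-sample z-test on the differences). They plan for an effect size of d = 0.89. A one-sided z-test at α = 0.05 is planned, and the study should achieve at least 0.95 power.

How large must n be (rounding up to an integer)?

n = 14

For power 0.95 need Φ(δ − z_{0.05}) = 0.95, so δ = z_{0.05} + z_{0.05} = 1.645 + 1.645 = 3.290.
δ = d·√n ⇒ n = (δ/d)² = (3.290 / 0.89)² = 13.66.
Round up to the next whole unit.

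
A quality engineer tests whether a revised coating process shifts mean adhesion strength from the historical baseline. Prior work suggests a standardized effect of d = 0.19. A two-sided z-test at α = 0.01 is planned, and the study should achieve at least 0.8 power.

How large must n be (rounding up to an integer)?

Set Φ(δ − 2.576) = 0.8; then δ − 2.576 = Φ⁻¹(0.8) = 0.842, giving δ = 3.417.
(The Φ(−δ − z_{α/2}) term is vanishingly small for δ > 0 and is dropped in the standard sample-size formula.)
δ = d·√n ⇒ n = (δ/d)² = (3.417 / 0.19)² = 323.52.
Rounding up, n = 324.

n = 324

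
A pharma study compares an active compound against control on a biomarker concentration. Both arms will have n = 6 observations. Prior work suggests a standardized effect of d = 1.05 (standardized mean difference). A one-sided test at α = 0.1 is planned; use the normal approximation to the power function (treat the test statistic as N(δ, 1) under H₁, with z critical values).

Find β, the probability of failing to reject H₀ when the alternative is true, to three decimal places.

Noncentrality parameter: δ = d·√(n/2) = 1.05 × √(6/2) = 1.8187
One-sided α = 0.1 → critical value z_{0.1} = 1.282.
Power = P(Z > 1.282 − δ) = Φ(0.537) = 0.7044.
Type II error: β = 1 − power = 1 − 0.7044 = 0.2956.

β ≈ 0.296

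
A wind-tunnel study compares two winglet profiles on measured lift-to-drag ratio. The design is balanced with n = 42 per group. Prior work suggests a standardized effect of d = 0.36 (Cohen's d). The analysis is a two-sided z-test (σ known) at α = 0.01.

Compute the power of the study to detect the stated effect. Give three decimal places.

Power ≈ 0.177

Noncentrality parameter: λ = d·√(n/2) = 0.36 × √(42/2) = 1.6497
Critical value for a two-sided test at α = 0.01: z_{α/2} = 2.576.
Power = Φ(λ − 2.576) + Φ(−λ − 2.576) = Φ(-0.926) + Φ(-4.226) = 0.1772 + 0.0000 = 0.1772.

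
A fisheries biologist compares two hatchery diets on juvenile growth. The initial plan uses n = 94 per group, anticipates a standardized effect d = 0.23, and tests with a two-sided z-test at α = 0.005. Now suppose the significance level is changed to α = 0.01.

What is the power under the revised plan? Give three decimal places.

δ = d·√(n/2) = 0.23 × √(94/2) = 1.5768 (unchanged). New critical value: z_{0.005} = 2.576.
Revised power = Φ(δ − 2.576) + Φ(−δ − 2.576) = Φ(-0.999) + Φ(-4.153) = 0.1589 + 0.0000 = 0.1589.

Power ≈ 0.159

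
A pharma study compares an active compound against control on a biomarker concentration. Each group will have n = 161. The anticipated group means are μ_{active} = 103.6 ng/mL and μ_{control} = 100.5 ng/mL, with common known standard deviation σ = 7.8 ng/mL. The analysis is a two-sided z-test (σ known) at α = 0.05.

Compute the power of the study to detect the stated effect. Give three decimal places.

Power ≈ 0.946

Standardized effect: d = |μ_{active} − μ_{control}| / σ = |103.6 − 100.5| / 7.8 = 0.3974
Noncentrality parameter: δ = d·√(n/2) = 0.3974 × √(161/2) = 3.5659
Two-sided α = 0.05 → critical value z_{0.025} = 1.960.
Power = Φ(δ − 1.960) + Φ(−δ − 1.960) = Φ(1.606) + Φ(-5.526) = 0.9459 + 0.0000 = 0.9459.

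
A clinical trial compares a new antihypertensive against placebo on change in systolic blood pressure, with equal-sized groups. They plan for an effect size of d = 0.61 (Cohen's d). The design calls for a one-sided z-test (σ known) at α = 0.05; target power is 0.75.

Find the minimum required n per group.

For power 0.75 need Φ(δ − z_{0.05}) = 0.75, so δ = z_{0.05} + z_{0.25} = 1.645 + 0.674 = 2.319.
δ = d·√(n/2) ⇒ n = 2(δ/d)² = 2 × (2.319 / 0.61)² = 28.91.
Rounding up, n = 29 per group.

n = 29 per group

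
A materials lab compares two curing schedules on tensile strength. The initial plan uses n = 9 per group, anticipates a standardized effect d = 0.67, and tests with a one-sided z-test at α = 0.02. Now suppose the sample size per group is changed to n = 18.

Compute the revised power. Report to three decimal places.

With n = 18 per group: δ = d·√(n/2) = 0.67 × √(18/2) = 2.0100. Critical value z_{0.02} = 2.054.
Revised power = Φ(δ − 2.054) = Φ(-0.044) = 0.4826.

Power ≈ 0.483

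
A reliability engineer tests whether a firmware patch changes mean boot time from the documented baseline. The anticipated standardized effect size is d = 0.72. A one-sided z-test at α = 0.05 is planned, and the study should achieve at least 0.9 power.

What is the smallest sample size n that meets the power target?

For power 0.9 need Φ(δ − z_{0.05}) = 0.9, so δ = z_{0.05} + z_{0.10} = 1.645 + 1.282 = 2.926.
δ = d·√n ⇒ n = (δ/d)² = (2.926 / 0.72)² = 16.52.
Round up to the next whole unit.

n = 17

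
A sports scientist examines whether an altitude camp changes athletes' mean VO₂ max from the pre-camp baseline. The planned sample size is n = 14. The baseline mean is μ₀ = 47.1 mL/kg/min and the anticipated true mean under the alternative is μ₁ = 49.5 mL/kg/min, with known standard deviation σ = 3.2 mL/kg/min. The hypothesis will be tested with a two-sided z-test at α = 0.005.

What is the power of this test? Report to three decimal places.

Standardized effect: d = |μ₁ − μ₀| / σ = |49.5 − 47.1| / 3.2 = 0.7500
Noncentrality parameter: δ = d·√n = 0.7500 × √14 = 2.8062
Two-sided α = 0.005 → critical value z_{0.0025} = 2.807.
Power = Φ(δ − 2.807) + Φ(−δ − 2.807) = Φ(-0.001) + Φ(-5.613) = 0.4997 + 0.0000 = 0.4997.

Power ≈ 0.500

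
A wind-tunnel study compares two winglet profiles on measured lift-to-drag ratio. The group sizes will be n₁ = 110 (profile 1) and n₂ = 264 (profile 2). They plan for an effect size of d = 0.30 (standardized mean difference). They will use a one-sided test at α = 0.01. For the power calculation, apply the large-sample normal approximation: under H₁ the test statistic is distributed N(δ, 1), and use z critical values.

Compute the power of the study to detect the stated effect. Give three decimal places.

Power ≈ 0.624

Noncentrality parameter: δ = d / √(1/n₁ + 1/n₂) = 0.30 / √(1/110 + 1/264) = 2.6435
One-sided α = 0.01 → critical value z_{0.01} = 2.326.
Power = P(Z > 2.326 − δ) = Φ(0.317) = 0.6244.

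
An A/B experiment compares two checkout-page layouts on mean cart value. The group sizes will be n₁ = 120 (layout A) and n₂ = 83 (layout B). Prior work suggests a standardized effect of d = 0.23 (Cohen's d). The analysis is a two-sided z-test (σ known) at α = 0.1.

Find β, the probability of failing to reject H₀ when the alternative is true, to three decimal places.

Noncentrality parameter: δ = d / √(1/n₁ + 1/n₂) = 0.23 / √(1/120 + 1/83) = 1.6111
Two-sided α = 0.1 → critical value z_{0.05} = 1.645.
Power = Φ(δ − 1.645) + Φ(−δ − 1.645) = Φ(-0.034) + Φ(-3.256) = 0.4865 + 0.0006 = 0.4871.
Type II error: β = 1 − power = 1 − 0.4871 = 0.5129.

β ≈ 0.513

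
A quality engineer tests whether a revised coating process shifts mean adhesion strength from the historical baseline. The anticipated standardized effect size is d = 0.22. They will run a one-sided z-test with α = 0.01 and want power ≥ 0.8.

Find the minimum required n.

n = 208

For power 0.8 need Φ(δ − z_{0.01}) = 0.8, so δ = z_{0.01} + z_{0.20} = 2.326 + 0.842 = 3.168.
δ = d·√n ⇒ n = (δ/d)² = (3.168 / 0.22)² = 207.36.
Round up to the next whole unit.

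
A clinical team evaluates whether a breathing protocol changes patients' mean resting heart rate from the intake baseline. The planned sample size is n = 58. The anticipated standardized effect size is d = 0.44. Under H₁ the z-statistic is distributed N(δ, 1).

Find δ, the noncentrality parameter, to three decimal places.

The noncentrality parameter scales effect size by the design's sample-size factor: δ = d·√n = 0.44 × √58 = 3.3509

δ ≈ 3.351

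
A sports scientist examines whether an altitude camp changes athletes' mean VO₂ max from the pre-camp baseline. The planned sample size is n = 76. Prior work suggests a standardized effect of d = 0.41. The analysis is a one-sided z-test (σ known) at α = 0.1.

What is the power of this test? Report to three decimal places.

Power ≈ 0.989

Noncentrality parameter: λ = d·√n = 0.41 × √76 = 3.5743
One-sided α = 0.1 → critical value z_{0.1} = 1.282.
Power = Φ(λ − 1.282) = Φ(2.293) = 0.9891.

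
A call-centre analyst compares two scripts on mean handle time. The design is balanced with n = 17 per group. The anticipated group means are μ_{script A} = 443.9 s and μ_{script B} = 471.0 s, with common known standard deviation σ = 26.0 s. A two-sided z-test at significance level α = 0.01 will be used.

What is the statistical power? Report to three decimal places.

Power ≈ 0.678

Standardized effect: d = |μ_{script A} − μ_{script B}| / σ = |443.9 − 471.0| / 26.0 = 1.0423
Noncentrality parameter: δ = d·√(n/2) = 1.0423 × √(17/2) = 3.0388
Critical value for a two-sided test at α = 0.01: z_{α/2} = 2.576.
Power = Φ(δ − 2.576) + Φ(−δ − 2.576) = Φ(0.463) + Φ(-5.615) = 0.6783 + 0.0000 = 0.6783.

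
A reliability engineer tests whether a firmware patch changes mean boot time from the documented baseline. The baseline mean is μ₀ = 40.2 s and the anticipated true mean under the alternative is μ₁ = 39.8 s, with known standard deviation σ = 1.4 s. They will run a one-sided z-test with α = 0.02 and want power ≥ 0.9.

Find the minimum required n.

Standardized effect: d = |μ₁ − μ₀| / σ = |39.8 − 40.2| / 1.4 = 0.2857
For power 0.9 need Φ(δ − z_{0.02}) = 0.9, so δ = z_{0.02} + z_{0.10} = 2.054 + 1.282 = 3.335.
δ = d·√n ⇒ n = (δ/d)² = (3.335 / 0.2857)² = 136.27.
Rounding up, n = 137.

n = 137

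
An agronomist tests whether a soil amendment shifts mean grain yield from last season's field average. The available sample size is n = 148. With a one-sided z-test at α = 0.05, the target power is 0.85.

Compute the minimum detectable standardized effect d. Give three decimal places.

d ≈ 0.220

Need Φ(δ − 1.645) = 0.85, so δ = 1.645 + 1.036 = 2.681.
δ = d·√n ⇒ d = δ/√n = 2.681/√148 = 0.2204.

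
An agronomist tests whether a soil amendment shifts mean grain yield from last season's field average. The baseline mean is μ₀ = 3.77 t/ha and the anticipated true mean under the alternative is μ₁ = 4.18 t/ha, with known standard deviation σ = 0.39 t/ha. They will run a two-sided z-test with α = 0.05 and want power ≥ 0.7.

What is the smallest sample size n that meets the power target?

n = 6

Standardized effect: d = |μ₁ − μ₀| / σ = |4.18 − 3.77| / 0.39 = 1.0513
For power 0.7 need Φ(δ − z_{0.025}) = 0.7, so δ = z_{0.025} + z_{0.30} = 1.960 + 0.524 = 2.484.
(The Φ(−δ − z_{α/2}) term is vanishingly small for δ > 0 and is dropped in the standard sample-size formula.)
δ = d·√n ⇒ n = (δ/d)² = (2.484 / 1.0513)² = 5.58.
Rounding up, n = 6.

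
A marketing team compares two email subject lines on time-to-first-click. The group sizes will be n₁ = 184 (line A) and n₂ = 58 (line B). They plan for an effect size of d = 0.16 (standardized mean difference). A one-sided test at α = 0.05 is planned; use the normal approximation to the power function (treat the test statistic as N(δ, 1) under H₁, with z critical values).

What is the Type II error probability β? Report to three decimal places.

Noncentrality parameter: δ = d / √(1/n₁ + 1/n₂) = 0.16 / √(1/184 + 1/58) = 1.0625
One-sided α = 0.05 → critical value z_{0.05} = 1.645.
Power = P(Z > 1.645 − δ) = Φ(-0.582) = 0.2802.
Type II error: β = 1 − power = 1 − 0.2802 = 0.7198.

β ≈ 0.720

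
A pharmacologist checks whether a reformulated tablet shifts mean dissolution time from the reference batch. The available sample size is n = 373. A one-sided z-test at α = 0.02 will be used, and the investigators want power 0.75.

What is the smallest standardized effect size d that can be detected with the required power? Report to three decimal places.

d ≈ 0.141

Required noncentrality: δ = z_{0.02} + z_{0.25} = 2.054 + 0.674 = 2.728.
δ = d·√n ⇒ d = δ/√n = 2.728/√373 = 0.1413.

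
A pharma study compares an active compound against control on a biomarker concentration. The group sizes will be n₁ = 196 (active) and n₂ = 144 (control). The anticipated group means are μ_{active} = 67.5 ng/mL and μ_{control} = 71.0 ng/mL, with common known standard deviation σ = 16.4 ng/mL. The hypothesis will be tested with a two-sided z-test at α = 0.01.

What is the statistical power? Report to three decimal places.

Power ≈ 0.264

Standardized effect: d = |μ_{active} − μ_{control}| / σ = |67.5 − 71.0| / 16.4 = 0.2134
Noncentrality parameter: δ = d / √(1/n₁ + 1/n₂) = 0.2134 / √(1/196 + 1/144) = 1.9444
Two-sided α = 0.01 → critical value z_{0.005} = 2.576.
Power = Φ(δ − 2.576) + Φ(−δ − 2.576) = Φ(-0.631) + Φ(-4.520) = 0.2639 + 0.0000 = 0.2639.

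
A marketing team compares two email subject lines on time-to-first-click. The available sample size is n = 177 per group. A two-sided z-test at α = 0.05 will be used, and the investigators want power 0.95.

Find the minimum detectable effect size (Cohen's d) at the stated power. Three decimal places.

Need Φ(δ − 1.960) = 0.95, so δ = 1.960 + 1.645 = 3.605.
(Lower-tail contribution to power is negligible for δ > 0.)
δ = d·√(n/2) ⇒ d = δ/√(n/2) = 3.605/√(177/2) = 0.3832.

d ≈ 0.383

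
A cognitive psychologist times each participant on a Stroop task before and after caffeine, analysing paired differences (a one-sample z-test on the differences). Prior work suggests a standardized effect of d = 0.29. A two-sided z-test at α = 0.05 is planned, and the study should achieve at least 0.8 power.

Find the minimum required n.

n = 94

Set Φ(δ − 1.960) = 0.8; then δ − 1.960 = Φ⁻¹(0.8) = 0.842, giving δ = 2.802.
(The Φ(−δ − z_{α/2}) term is vanishingly small for δ > 0 and is dropped in the standard sample-size formula.)
δ = d·√n ⇒ n = (δ/d)² = (2.802 / 0.29)² = 93.33.
Round up to the next whole unit.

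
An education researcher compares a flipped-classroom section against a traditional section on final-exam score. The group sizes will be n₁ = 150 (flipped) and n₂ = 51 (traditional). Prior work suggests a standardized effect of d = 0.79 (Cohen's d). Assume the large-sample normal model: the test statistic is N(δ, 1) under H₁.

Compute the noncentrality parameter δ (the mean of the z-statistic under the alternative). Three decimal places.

δ ≈ 4.874

The noncentrality parameter scales effect size by the design's sample-size factor: δ = d / √(1/n₁ + 1/n₂) = 0.79 / √(1/150 + 1/51) = 4.8737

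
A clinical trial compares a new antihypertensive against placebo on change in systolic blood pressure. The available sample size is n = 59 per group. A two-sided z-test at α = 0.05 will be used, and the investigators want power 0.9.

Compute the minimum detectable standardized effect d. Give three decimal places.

Required noncentrality: δ = z_{0.025} + z_{0.10} = 1.960 + 1.282 = 3.242.
(Lower-tail contribution to power is negligible for δ > 0.)
δ = d·√(n/2) ⇒ d = δ/√(n/2) = 3.242/√(59/2) = 0.5968.

d ≈ 0.597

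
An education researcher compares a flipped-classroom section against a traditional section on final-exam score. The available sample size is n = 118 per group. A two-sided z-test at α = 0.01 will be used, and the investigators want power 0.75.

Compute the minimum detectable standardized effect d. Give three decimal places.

Required noncentrality: δ = z_{0.005} + z_{0.25} = 2.576 + 0.674 = 3.250.
(Lower-tail contribution to power is negligible for δ > 0.)
δ = d·√(n/2) ⇒ d = δ/√(n/2) = 3.250/√(118/2) = 0.4232.

d ≈ 0.423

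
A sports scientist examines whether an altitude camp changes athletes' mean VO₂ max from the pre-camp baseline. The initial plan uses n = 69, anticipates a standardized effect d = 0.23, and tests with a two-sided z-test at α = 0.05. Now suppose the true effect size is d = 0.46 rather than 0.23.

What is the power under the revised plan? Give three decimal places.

With d = 0.46: δ = d·√n = 0.46 × √69 = 3.8210. Critical value z_{0.025} = 1.960.
Revised power = Φ(δ − 1.960) + Φ(−δ − 1.960) = Φ(1.861) + Φ(-5.781) = 0.9686 + 0.0000 = 0.9686.

Power ≈ 0.969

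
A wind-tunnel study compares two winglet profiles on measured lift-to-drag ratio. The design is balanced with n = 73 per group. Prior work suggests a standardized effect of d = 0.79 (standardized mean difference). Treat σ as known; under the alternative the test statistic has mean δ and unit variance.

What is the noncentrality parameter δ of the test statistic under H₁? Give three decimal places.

The noncentrality parameter scales effect size by the design's sample-size factor: δ = d·√(n/2) = 0.79 × √(73/2) = 4.7728

δ ≈ 4.773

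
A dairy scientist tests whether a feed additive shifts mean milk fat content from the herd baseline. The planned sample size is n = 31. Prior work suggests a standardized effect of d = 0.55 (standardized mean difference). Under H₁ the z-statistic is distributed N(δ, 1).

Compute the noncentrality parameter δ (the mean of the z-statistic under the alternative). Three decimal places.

δ ≈ 3.062

δ = d·√n = 0.55 × √31 = 3.0623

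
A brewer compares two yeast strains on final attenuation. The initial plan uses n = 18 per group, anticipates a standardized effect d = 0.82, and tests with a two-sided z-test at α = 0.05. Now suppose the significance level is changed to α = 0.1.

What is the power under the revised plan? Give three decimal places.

δ = d·√(n/2) = 0.82 × √(18/2) = 2.4600 (unchanged). New critical value: z_{0.05} = 1.645.
Revised power = Φ(δ − 1.645) + Φ(−δ − 1.645) = Φ(0.815) + Φ(-4.105) = 0.7925 + 0.0000 = 0.7925.

Power ≈ 0.793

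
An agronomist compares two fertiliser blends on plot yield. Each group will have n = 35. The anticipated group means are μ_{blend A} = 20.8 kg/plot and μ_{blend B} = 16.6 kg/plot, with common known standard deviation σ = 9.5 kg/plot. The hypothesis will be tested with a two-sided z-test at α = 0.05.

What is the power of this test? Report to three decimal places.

Standardized effect: d = |μ_{blend A} − μ_{blend B}| / σ = |20.8 − 16.6| / 9.5 = 0.4421
Noncentrality parameter: δ = d·√(n/2) = 0.4421 × √(35/2) = 1.8495
Two-sided α = 0.05 → critical value z_{0.025} = 1.960.
Power = Φ(δ − 1.960) + Φ(−δ − 1.960) = Φ(-0.111) + Φ(-3.809) = 0.4560 + 0.0001 = 0.4561.

Power ≈ 0.456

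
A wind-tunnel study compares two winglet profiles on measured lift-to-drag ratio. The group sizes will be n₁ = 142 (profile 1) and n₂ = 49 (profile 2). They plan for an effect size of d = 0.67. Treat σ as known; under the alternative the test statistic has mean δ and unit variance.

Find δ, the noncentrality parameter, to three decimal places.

δ ≈ 4.044

δ = d / √(1/n₁ + 1/n₂) = 0.67 / √(1/142 + 1/49) = 4.0439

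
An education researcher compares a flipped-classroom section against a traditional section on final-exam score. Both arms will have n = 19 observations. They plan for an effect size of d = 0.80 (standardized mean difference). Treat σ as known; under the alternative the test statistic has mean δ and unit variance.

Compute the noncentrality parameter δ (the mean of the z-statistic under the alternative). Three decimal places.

δ = d·√(n/2) = 0.80 × √(19/2) = 2.4658

δ ≈ 2.466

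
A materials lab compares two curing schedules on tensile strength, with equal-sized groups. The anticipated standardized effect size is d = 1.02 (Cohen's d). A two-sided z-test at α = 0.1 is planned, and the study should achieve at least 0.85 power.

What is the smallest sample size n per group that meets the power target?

For power 0.85 need Φ(δ − z_{0.05}) = 0.85, so δ = z_{0.05} + z_{0.15} = 1.645 + 1.036 = 2.681.
(For δ > 0 the lower-tail rejection region contributes negligibly to power, so the one-term inversion is standard.)
δ = d·√(n/2) ⇒ n = 2(δ/d)² = 2 × (2.681 / 1.02)² = 13.82.
Rounding up, n = 14 per group.

n = 14 per group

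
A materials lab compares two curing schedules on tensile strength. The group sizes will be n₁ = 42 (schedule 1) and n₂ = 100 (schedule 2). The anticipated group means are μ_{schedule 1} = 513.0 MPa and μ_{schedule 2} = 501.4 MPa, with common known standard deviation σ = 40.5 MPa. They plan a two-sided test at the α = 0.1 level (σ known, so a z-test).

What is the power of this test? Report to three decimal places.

Standardized effect: d = |μ_{schedule 1} − μ_{schedule 2}| / σ = |513.0 − 501.4| / 40.5 = 0.2864
Noncentrality parameter: λ = d / √(1/n₁ + 1/n₂) = 0.2864 / √(1/42 + 1/100) = 1.5577
Two-sided α = 0.1 → critical value z_{0.05} = 1.645.
Power = Φ(λ − 1.645) + Φ(−λ − 1.645) = Φ(-0.087) + Φ(-3.203) = 0.4653 + 0.0007 = 0.4660.

Power ≈ 0.466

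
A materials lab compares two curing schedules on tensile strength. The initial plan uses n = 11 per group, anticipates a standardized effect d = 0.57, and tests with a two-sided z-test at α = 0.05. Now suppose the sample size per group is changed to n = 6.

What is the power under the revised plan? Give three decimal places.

Power ≈ 0.167

With n = 6 per group: δ = d·√(n/2) = 0.57 × √(6/2) = 0.9873. Critical value z_{0.025} = 1.960.
Revised power = Φ(δ − 1.960) + Φ(−δ − 1.960) = Φ(-0.973) + Φ(-2.947) = 0.1654 + 0.0016 = 0.1670.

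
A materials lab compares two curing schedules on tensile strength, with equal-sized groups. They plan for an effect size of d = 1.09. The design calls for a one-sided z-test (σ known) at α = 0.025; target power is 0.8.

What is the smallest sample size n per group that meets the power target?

n = 14 per group

For power 0.8 need Φ(δ − z_{0.025}) = 0.8, so δ = z_{0.025} + z_{0.20} = 1.960 + 0.842 = 2.802.
δ = d·√(n/2) ⇒ n = 2(δ/d)² = 2 × (2.802 / 1.09)² = 13.21.
Round up to the next whole unit.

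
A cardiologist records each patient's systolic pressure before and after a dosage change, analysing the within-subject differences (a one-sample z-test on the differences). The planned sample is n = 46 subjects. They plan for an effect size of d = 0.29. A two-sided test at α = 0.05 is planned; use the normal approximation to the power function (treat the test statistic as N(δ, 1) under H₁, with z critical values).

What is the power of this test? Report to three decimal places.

Noncentrality parameter: λ = d·√n = 0.29 × √46 = 1.9669
Two-sided α = 0.05 → critical value z_{0.025} = 1.960.
Power = Φ(λ − 1.960) + Φ(−λ − 1.960) = Φ(0.007) + Φ(-3.927) = 0.5028 + 0.0000 = 0.5028.

Power ≈ 0.503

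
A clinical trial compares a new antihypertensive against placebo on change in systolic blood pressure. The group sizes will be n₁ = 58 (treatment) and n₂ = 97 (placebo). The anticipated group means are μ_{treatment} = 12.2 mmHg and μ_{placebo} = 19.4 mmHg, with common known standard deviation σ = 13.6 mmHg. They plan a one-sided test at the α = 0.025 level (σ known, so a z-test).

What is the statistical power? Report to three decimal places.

Standardized effect: d = |μ_{treatment} − μ_{placebo}| / σ = |12.2 − 19.4| / 13.6 = 0.5294
Noncentrality parameter: δ = d / √(1/n₁ + 1/n₂) = 0.5294 / √(1/58 + 1/97) = 3.1895
One-sided α = 0.025 → critical value z_{0.025} = 1.960.
Power = P(Z > 1.960 − δ) = Φ(1.230) = 0.8906.

Power ≈ 0.891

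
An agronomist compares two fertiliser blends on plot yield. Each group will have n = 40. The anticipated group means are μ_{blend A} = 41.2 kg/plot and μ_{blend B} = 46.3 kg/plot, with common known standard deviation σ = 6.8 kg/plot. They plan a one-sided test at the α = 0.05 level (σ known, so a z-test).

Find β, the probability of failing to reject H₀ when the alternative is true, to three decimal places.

β ≈ 0.044

Standardized effect: d = |μ_{blend A} − μ_{blend B}| / σ = |41.2 − 46.3| / 6.8 = 0.7500
Noncentrality parameter: δ = d·√(n/2) = 0.7500 × √(40/2) = 3.3541
One-sided α = 0.05 → critical value z_{0.05} = 1.645.
Power = Φ(δ − 1.645) = Φ(1.709) = 0.9563.
Type II error: β = 1 − power = 1 − 0.9563 = 0.0437.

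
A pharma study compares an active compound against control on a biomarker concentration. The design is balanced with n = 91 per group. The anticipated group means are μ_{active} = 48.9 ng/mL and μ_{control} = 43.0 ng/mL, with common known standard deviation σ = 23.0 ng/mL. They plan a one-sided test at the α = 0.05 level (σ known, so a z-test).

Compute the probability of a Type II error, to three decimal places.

Standardized effect: d = |μ_{active} − μ_{control}| / σ = |48.9 − 43.0| / 23.0 = 0.2565
Noncentrality parameter: λ = d·√(n/2) = 0.2565 × √(91/2) = 1.7303
Critical value for a one-sided test at α = 0.05: z_α = 1.645.
Power = P(Z > 1.645 − λ) = Φ(0.085) = 0.5341.
Type II error: β = 1 − power = 1 − 0.5341 = 0.4659.

β ≈ 0.466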